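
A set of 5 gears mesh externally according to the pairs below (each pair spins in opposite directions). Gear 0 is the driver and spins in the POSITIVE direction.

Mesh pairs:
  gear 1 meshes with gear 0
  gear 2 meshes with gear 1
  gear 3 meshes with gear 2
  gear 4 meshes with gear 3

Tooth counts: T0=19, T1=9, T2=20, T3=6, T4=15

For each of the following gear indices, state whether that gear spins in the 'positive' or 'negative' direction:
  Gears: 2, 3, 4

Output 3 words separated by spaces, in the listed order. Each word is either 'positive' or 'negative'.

Gear 0 (driver): positive (depth 0)
  gear 1: meshes with gear 0 -> depth 1 -> negative (opposite of gear 0)
  gear 2: meshes with gear 1 -> depth 2 -> positive (opposite of gear 1)
  gear 3: meshes with gear 2 -> depth 3 -> negative (opposite of gear 2)
  gear 4: meshes with gear 3 -> depth 4 -> positive (opposite of gear 3)
Queried indices 2, 3, 4 -> positive, negative, positive

Answer: positive negative positive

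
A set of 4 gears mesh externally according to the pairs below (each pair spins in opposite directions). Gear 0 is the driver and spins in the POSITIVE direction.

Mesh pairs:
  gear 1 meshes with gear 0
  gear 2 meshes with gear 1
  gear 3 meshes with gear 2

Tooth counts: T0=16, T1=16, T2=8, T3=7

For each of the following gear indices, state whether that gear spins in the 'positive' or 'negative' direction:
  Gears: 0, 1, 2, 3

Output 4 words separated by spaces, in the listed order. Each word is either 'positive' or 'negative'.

Gear 0 (driver): positive (depth 0)
  gear 1: meshes with gear 0 -> depth 1 -> negative (opposite of gear 0)
  gear 2: meshes with gear 1 -> depth 2 -> positive (opposite of gear 1)
  gear 3: meshes with gear 2 -> depth 3 -> negative (opposite of gear 2)
Queried indices 0, 1, 2, 3 -> positive, negative, positive, negative

Answer: positive negative positive negative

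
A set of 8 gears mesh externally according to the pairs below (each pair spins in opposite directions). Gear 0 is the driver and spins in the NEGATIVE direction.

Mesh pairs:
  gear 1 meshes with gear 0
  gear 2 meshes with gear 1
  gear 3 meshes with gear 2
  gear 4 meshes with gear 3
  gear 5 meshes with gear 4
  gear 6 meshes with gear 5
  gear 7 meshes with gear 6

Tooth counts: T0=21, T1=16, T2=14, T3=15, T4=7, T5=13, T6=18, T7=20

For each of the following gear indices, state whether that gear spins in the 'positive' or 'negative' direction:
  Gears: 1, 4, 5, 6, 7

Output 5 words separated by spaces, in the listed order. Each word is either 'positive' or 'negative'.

Gear 0 (driver): negative (depth 0)
  gear 1: meshes with gear 0 -> depth 1 -> positive (opposite of gear 0)
  gear 2: meshes with gear 1 -> depth 2 -> negative (opposite of gear 1)
  gear 3: meshes with gear 2 -> depth 3 -> positive (opposite of gear 2)
  gear 4: meshes with gear 3 -> depth 4 -> negative (opposite of gear 3)
  gear 5: meshes with gear 4 -> depth 5 -> positive (opposite of gear 4)
  gear 6: meshes with gear 5 -> depth 6 -> negative (opposite of gear 5)
  gear 7: meshes with gear 6 -> depth 7 -> positive (opposite of gear 6)
Queried indices 1, 4, 5, 6, 7 -> positive, negative, positive, negative, positive

Answer: positive negative positive negative positive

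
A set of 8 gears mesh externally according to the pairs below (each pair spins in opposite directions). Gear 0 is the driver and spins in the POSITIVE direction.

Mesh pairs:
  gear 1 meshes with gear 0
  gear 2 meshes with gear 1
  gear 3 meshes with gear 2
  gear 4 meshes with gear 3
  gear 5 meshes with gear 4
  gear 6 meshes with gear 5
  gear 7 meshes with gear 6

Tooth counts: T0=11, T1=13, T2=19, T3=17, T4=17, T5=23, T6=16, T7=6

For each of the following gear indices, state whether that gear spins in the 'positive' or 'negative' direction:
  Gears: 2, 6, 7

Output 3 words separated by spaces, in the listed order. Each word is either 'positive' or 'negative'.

Answer: positive positive negative

Derivation:
Gear 0 (driver): positive (depth 0)
  gear 1: meshes with gear 0 -> depth 1 -> negative (opposite of gear 0)
  gear 2: meshes with gear 1 -> depth 2 -> positive (opposite of gear 1)
  gear 3: meshes with gear 2 -> depth 3 -> negative (opposite of gear 2)
  gear 4: meshes with gear 3 -> depth 4 -> positive (opposite of gear 3)
  gear 5: meshes with gear 4 -> depth 5 -> negative (opposite of gear 4)
  gear 6: meshes with gear 5 -> depth 6 -> positive (opposite of gear 5)
  gear 7: meshes with gear 6 -> depth 7 -> negative (opposite of gear 6)
Queried indices 2, 6, 7 -> positive, positive, negative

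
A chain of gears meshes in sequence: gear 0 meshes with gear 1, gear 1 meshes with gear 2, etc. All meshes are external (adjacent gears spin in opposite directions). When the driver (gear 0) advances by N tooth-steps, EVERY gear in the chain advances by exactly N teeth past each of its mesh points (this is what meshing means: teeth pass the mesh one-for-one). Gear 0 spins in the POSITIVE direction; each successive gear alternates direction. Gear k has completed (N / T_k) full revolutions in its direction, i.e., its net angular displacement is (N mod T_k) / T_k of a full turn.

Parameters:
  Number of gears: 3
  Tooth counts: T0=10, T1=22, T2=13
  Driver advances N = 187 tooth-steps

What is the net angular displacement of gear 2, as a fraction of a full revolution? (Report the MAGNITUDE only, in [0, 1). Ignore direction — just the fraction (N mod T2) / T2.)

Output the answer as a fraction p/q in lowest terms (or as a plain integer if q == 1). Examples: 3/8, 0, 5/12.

Chain of 3 gears, tooth counts: [10, 22, 13]
  gear 0: T0=10, direction=positive, advance = 187 mod 10 = 7 teeth = 7/10 turn
  gear 1: T1=22, direction=negative, advance = 187 mod 22 = 11 teeth = 11/22 turn
  gear 2: T2=13, direction=positive, advance = 187 mod 13 = 5 teeth = 5/13 turn
Gear 2: 187 mod 13 = 5
Fraction = 5 / 13 = 5/13 (gcd(5,13)=1) = 5/13

Answer: 5/13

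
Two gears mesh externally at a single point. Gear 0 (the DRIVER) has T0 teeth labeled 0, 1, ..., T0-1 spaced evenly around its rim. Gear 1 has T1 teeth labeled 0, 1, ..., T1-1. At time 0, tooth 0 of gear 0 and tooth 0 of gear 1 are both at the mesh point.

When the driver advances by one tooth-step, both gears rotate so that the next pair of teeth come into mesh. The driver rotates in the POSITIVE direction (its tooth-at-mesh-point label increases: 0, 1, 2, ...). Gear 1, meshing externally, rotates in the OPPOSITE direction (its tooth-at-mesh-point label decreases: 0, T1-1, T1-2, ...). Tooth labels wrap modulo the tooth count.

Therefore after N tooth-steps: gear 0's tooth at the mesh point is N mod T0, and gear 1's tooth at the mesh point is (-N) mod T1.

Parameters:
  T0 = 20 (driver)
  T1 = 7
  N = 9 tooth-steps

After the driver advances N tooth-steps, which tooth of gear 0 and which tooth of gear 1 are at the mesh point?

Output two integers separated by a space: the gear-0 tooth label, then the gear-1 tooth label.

Answer: 9 5

Derivation:
Gear 0 (driver, T0=20): tooth at mesh = N mod T0
  9 = 0 * 20 + 9, so 9 mod 20 = 9
  gear 0 tooth = 9
Gear 1 (driven, T1=7): tooth at mesh = (-N) mod T1
  9 = 1 * 7 + 2, so 9 mod 7 = 2
  (-9) mod 7 = (-2) mod 7 = 7 - 2 = 5
Mesh after 9 steps: gear-0 tooth 9 meets gear-1 tooth 5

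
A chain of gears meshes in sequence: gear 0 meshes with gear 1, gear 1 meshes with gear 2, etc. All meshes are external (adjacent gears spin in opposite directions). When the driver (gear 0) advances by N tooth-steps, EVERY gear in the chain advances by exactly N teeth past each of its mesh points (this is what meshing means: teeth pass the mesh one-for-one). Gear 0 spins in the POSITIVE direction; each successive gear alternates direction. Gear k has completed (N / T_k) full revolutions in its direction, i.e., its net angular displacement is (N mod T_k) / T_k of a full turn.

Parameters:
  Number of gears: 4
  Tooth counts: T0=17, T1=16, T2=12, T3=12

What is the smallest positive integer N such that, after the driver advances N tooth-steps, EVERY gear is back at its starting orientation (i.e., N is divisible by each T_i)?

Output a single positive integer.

Gear k returns to start when N is a multiple of T_k.
All gears at start simultaneously when N is a common multiple of [17, 16, 12, 12]; the smallest such N is lcm(17, 16, 12, 12).
Start: lcm = T0 = 17
Fold in T1=16: gcd(17, 16) = 1; lcm(17, 16) = 17 * 16 / 1 = 272 / 1 = 272
Fold in T2=12: gcd(272, 12) = 4; lcm(272, 12) = 272 * 12 / 4 = 3264 / 4 = 816
Fold in T3=12: gcd(816, 12) = 12; lcm(816, 12) = 816 * 12 / 12 = 9792 / 12 = 816
Full cycle length = 816

Answer: 816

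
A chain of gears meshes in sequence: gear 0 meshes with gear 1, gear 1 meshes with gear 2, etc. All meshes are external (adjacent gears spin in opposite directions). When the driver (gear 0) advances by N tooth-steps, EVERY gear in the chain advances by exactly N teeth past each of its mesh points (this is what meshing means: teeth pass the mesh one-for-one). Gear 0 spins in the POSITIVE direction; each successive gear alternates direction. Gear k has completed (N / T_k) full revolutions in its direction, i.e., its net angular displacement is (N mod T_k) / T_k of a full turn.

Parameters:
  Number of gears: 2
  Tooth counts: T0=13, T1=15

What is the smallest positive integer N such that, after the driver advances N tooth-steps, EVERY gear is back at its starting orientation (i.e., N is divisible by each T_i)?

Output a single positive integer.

Answer: 195

Derivation:
Gear k returns to start when N is a multiple of T_k.
All gears at start simultaneously when N is a common multiple of [13, 15]; the smallest such N is lcm(13, 15).
Start: lcm = T0 = 13
Fold in T1=15: gcd(13, 15) = 1; lcm(13, 15) = 13 * 15 / 1 = 195 / 1 = 195
Full cycle length = 195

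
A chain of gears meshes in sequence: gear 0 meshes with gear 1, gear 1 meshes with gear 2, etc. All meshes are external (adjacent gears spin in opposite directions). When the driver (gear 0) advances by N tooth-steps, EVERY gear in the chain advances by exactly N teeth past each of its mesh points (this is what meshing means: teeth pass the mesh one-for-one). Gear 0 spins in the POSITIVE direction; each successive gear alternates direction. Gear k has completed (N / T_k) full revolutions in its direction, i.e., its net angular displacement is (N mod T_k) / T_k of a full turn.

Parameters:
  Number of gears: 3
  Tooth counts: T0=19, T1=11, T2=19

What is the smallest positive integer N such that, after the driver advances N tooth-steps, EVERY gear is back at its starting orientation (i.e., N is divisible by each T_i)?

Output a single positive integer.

Answer: 209

Derivation:
Gear k returns to start when N is a multiple of T_k.
All gears at start simultaneously when N is a common multiple of [19, 11, 19]; the smallest such N is lcm(19, 11, 19).
Start: lcm = T0 = 19
Fold in T1=11: gcd(19, 11) = 1; lcm(19, 11) = 19 * 11 / 1 = 209 / 1 = 209
Fold in T2=19: gcd(209, 19) = 19; lcm(209, 19) = 209 * 19 / 19 = 3971 / 19 = 209
Full cycle length = 209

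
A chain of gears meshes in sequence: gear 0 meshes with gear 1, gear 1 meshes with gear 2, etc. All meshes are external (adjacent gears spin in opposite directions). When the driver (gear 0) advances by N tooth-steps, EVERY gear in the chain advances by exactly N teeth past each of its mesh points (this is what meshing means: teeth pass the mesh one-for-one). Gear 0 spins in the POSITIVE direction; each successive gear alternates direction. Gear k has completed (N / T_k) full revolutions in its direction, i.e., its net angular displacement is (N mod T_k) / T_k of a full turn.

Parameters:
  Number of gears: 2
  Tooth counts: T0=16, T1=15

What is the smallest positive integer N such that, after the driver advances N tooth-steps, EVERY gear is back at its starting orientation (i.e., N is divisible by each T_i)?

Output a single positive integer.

Gear k returns to start when N is a multiple of T_k.
All gears at start simultaneously when N is a common multiple of [16, 15]; the smallest such N is lcm(16, 15).
Start: lcm = T0 = 16
Fold in T1=15: gcd(16, 15) = 1; lcm(16, 15) = 16 * 15 / 1 = 240 / 1 = 240
Full cycle length = 240

Answer: 240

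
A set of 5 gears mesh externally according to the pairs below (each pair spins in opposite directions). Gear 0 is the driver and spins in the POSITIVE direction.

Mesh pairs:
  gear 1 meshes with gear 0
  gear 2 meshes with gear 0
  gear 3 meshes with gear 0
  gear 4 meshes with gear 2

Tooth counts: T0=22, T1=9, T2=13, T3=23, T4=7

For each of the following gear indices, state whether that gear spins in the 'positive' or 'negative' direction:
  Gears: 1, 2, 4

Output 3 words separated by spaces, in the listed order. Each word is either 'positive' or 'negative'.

Gear 0 (driver): positive (depth 0)
  gear 1: meshes with gear 0 -> depth 1 -> negative (opposite of gear 0)
  gear 2: meshes with gear 0 -> depth 1 -> negative (opposite of gear 0)
  gear 3: meshes with gear 0 -> depth 1 -> negative (opposite of gear 0)
  gear 4: meshes with gear 2 -> depth 2 -> positive (opposite of gear 2)
Queried indices 1, 2, 4 -> negative, negative, positive

Answer: negative negative positive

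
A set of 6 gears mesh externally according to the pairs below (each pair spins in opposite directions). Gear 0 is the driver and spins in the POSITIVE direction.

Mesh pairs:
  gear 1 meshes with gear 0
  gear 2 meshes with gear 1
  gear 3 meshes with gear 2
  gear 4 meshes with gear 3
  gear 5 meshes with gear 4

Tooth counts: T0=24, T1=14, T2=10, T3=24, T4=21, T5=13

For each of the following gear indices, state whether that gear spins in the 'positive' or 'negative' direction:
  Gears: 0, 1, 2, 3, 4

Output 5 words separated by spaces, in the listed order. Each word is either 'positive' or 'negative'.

Gear 0 (driver): positive (depth 0)
  gear 1: meshes with gear 0 -> depth 1 -> negative (opposite of gear 0)
  gear 2: meshes with gear 1 -> depth 2 -> positive (opposite of gear 1)
  gear 3: meshes with gear 2 -> depth 3 -> negative (opposite of gear 2)
  gear 4: meshes with gear 3 -> depth 4 -> positive (opposite of gear 3)
  gear 5: meshes with gear 4 -> depth 5 -> negative (opposite of gear 4)
Queried indices 0, 1, 2, 3, 4 -> positive, negative, positive, negative, positive

Answer: positive negative positive negative positive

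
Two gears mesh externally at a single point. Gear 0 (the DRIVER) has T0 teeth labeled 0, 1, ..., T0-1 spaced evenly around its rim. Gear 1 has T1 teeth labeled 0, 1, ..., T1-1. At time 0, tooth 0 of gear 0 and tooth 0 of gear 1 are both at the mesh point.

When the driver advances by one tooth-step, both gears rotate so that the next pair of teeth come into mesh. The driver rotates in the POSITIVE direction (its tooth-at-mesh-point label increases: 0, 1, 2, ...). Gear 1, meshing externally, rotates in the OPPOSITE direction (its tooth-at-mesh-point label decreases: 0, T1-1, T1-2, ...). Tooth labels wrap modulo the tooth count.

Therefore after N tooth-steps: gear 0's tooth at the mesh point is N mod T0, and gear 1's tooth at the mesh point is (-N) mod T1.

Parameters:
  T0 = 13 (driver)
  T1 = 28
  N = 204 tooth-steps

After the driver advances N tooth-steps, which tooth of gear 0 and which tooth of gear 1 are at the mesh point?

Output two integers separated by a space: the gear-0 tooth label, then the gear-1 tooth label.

Answer: 9 20

Derivation:
Gear 0 (driver, T0=13): tooth at mesh = N mod T0
  204 = 15 * 13 + 9, so 204 mod 13 = 9
  gear 0 tooth = 9
Gear 1 (driven, T1=28): tooth at mesh = (-N) mod T1
  204 = 7 * 28 + 8, so 204 mod 28 = 8
  (-204) mod 28 = (-8) mod 28 = 28 - 8 = 20
Mesh after 204 steps: gear-0 tooth 9 meets gear-1 tooth 20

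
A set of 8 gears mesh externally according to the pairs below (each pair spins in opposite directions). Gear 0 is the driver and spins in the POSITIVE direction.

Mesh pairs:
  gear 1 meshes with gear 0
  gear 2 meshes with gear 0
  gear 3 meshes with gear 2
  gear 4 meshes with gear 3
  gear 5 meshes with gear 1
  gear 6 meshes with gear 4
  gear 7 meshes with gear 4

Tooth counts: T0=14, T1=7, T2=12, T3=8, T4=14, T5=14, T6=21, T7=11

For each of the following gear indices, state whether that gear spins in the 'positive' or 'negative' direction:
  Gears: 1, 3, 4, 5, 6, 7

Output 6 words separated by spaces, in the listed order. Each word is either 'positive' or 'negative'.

Answer: negative positive negative positive positive positive

Derivation:
Gear 0 (driver): positive (depth 0)
  gear 1: meshes with gear 0 -> depth 1 -> negative (opposite of gear 0)
  gear 2: meshes with gear 0 -> depth 1 -> negative (opposite of gear 0)
  gear 3: meshes with gear 2 -> depth 2 -> positive (opposite of gear 2)
  gear 4: meshes with gear 3 -> depth 3 -> negative (opposite of gear 3)
  gear 5: meshes with gear 1 -> depth 2 -> positive (opposite of gear 1)
  gear 6: meshes with gear 4 -> depth 4 -> positive (opposite of gear 4)
  gear 7: meshes with gear 4 -> depth 4 -> positive (opposite of gear 4)
Queried indices 1, 3, 4, 5, 6, 7 -> negative, positive, negative, positive, positive, positive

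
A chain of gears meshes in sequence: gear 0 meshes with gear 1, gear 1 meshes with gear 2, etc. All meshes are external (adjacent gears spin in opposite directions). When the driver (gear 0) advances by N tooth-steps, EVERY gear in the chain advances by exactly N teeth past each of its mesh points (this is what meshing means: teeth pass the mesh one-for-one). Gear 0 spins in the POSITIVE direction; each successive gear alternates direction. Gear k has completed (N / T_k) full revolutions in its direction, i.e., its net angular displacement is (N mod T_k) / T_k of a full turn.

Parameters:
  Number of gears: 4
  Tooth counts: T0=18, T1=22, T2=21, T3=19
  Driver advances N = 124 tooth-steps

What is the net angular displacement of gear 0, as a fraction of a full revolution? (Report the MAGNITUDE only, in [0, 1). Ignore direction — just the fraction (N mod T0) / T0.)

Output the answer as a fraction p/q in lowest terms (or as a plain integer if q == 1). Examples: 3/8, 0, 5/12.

Chain of 4 gears, tooth counts: [18, 22, 21, 19]
  gear 0: T0=18, direction=positive, advance = 124 mod 18 = 16 teeth = 16/18 turn
  gear 1: T1=22, direction=negative, advance = 124 mod 22 = 14 teeth = 14/22 turn
  gear 2: T2=21, direction=positive, advance = 124 mod 21 = 19 teeth = 19/21 turn
  gear 3: T3=19, direction=negative, advance = 124 mod 19 = 10 teeth = 10/19 turn
Gear 0: 124 mod 18 = 16
Fraction = 16 / 18 = 8/9 (gcd(16,18)=2) = 8/9

Answer: 8/9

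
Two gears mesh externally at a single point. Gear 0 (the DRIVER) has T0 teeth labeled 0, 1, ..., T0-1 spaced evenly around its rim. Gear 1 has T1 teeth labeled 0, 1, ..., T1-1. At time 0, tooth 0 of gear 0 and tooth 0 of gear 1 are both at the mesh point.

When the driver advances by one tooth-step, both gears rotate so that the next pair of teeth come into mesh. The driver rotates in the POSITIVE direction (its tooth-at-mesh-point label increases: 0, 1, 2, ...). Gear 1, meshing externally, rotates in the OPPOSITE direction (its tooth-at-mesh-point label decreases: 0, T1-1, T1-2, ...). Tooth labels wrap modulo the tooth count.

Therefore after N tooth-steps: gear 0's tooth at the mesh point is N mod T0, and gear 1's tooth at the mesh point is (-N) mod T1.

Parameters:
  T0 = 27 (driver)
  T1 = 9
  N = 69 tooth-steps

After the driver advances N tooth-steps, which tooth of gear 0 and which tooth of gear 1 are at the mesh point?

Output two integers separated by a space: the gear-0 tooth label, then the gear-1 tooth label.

Gear 0 (driver, T0=27): tooth at mesh = N mod T0
  69 = 2 * 27 + 15, so 69 mod 27 = 15
  gear 0 tooth = 15
Gear 1 (driven, T1=9): tooth at mesh = (-N) mod T1
  69 = 7 * 9 + 6, so 69 mod 9 = 6
  (-69) mod 9 = (-6) mod 9 = 9 - 6 = 3
Mesh after 69 steps: gear-0 tooth 15 meets gear-1 tooth 3

Answer: 15 3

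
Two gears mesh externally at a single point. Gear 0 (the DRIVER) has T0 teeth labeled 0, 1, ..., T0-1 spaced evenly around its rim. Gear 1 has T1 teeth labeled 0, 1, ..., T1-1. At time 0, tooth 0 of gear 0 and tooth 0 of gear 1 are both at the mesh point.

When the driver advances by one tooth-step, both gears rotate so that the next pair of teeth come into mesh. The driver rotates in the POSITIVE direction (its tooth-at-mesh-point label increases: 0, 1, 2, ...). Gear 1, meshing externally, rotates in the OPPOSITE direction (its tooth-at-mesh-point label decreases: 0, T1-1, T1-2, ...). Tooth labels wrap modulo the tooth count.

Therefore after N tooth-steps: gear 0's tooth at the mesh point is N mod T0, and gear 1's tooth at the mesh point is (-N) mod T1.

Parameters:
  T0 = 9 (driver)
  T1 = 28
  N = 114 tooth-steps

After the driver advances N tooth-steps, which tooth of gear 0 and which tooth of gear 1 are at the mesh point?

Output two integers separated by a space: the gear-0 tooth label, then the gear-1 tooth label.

Gear 0 (driver, T0=9): tooth at mesh = N mod T0
  114 = 12 * 9 + 6, so 114 mod 9 = 6
  gear 0 tooth = 6
Gear 1 (driven, T1=28): tooth at mesh = (-N) mod T1
  114 = 4 * 28 + 2, so 114 mod 28 = 2
  (-114) mod 28 = (-2) mod 28 = 28 - 2 = 26
Mesh after 114 steps: gear-0 tooth 6 meets gear-1 tooth 26

Answer: 6 26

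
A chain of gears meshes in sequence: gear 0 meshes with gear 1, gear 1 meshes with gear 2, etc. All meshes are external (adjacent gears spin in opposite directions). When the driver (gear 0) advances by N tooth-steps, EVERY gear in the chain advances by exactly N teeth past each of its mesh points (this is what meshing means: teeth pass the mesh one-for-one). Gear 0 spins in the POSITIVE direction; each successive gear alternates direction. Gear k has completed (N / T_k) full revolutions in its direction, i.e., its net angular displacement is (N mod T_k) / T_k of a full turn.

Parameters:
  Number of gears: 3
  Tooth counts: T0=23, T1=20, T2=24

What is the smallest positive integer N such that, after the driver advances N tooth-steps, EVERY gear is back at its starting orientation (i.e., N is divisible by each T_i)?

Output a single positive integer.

Gear k returns to start when N is a multiple of T_k.
All gears at start simultaneously when N is a common multiple of [23, 20, 24]; the smallest such N is lcm(23, 20, 24).
Start: lcm = T0 = 23
Fold in T1=20: gcd(23, 20) = 1; lcm(23, 20) = 23 * 20 / 1 = 460 / 1 = 460
Fold in T2=24: gcd(460, 24) = 4; lcm(460, 24) = 460 * 24 / 4 = 11040 / 4 = 2760
Full cycle length = 2760

Answer: 2760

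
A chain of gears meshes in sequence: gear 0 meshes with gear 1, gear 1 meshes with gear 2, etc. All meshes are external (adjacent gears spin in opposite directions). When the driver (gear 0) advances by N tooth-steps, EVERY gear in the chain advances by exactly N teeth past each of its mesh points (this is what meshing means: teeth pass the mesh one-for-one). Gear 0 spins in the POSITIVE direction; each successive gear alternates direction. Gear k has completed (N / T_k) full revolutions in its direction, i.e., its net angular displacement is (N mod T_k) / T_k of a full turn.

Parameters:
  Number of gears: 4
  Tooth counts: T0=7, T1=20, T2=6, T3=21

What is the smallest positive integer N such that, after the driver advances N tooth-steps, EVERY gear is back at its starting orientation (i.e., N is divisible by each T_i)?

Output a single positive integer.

Gear k returns to start when N is a multiple of T_k.
All gears at start simultaneously when N is a common multiple of [7, 20, 6, 21]; the smallest such N is lcm(7, 20, 6, 21).
Start: lcm = T0 = 7
Fold in T1=20: gcd(7, 20) = 1; lcm(7, 20) = 7 * 20 / 1 = 140 / 1 = 140
Fold in T2=6: gcd(140, 6) = 2; lcm(140, 6) = 140 * 6 / 2 = 840 / 2 = 420
Fold in T3=21: gcd(420, 21) = 21; lcm(420, 21) = 420 * 21 / 21 = 8820 / 21 = 420
Full cycle length = 420

Answer: 420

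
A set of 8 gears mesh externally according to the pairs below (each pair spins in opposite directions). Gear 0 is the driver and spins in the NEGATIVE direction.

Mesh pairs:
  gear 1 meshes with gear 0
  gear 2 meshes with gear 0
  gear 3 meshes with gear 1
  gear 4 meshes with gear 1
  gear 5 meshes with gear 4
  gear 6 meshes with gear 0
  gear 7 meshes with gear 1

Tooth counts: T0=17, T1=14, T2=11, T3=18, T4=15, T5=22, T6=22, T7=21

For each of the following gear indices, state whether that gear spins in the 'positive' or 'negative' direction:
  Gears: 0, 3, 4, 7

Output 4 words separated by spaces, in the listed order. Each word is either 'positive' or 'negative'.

Gear 0 (driver): negative (depth 0)
  gear 1: meshes with gear 0 -> depth 1 -> positive (opposite of gear 0)
  gear 2: meshes with gear 0 -> depth 1 -> positive (opposite of gear 0)
  gear 3: meshes with gear 1 -> depth 2 -> negative (opposite of gear 1)
  gear 4: meshes with gear 1 -> depth 2 -> negative (opposite of gear 1)
  gear 5: meshes with gear 4 -> depth 3 -> positive (opposite of gear 4)
  gear 6: meshes with gear 0 -> depth 1 -> positive (opposite of gear 0)
  gear 7: meshes with gear 1 -> depth 2 -> negative (opposite of gear 1)
Queried indices 0, 3, 4, 7 -> negative, negative, negative, negative

Answer: negative negative negative negative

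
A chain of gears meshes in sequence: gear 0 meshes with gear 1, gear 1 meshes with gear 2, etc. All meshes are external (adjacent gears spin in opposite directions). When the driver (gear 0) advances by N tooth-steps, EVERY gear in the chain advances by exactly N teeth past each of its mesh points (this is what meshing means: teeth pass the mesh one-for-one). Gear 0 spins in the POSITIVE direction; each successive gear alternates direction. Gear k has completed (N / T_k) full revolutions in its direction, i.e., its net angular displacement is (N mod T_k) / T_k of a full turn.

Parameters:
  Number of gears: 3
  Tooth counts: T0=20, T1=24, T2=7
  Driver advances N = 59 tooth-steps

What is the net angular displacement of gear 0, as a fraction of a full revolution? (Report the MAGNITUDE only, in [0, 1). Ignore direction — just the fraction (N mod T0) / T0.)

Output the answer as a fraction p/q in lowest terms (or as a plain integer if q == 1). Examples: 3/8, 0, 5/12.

Chain of 3 gears, tooth counts: [20, 24, 7]
  gear 0: T0=20, direction=positive, advance = 59 mod 20 = 19 teeth = 19/20 turn
  gear 1: T1=24, direction=negative, advance = 59 mod 24 = 11 teeth = 11/24 turn
  gear 2: T2=7, direction=positive, advance = 59 mod 7 = 3 teeth = 3/7 turn
Gear 0: 59 mod 20 = 19
Fraction = 19 / 20 = 19/20 (gcd(19,20)=1) = 19/20

Answer: 19/20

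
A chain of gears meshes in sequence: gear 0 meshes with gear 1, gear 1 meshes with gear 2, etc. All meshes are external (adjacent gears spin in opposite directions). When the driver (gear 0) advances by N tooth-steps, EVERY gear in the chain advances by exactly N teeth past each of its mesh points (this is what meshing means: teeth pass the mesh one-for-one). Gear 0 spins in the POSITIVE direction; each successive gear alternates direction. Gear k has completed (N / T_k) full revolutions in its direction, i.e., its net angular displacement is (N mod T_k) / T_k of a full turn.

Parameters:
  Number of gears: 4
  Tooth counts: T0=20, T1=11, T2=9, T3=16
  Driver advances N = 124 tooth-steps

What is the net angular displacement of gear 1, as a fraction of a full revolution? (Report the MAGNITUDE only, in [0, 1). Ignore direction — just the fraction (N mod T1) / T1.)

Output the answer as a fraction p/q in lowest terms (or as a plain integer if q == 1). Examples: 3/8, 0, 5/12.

Chain of 4 gears, tooth counts: [20, 11, 9, 16]
  gear 0: T0=20, direction=positive, advance = 124 mod 20 = 4 teeth = 4/20 turn
  gear 1: T1=11, direction=negative, advance = 124 mod 11 = 3 teeth = 3/11 turn
  gear 2: T2=9, direction=positive, advance = 124 mod 9 = 7 teeth = 7/9 turn
  gear 3: T3=16, direction=negative, advance = 124 mod 16 = 12 teeth = 12/16 turn
Gear 1: 124 mod 11 = 3
Fraction = 3 / 11 = 3/11 (gcd(3,11)=1) = 3/11

Answer: 3/11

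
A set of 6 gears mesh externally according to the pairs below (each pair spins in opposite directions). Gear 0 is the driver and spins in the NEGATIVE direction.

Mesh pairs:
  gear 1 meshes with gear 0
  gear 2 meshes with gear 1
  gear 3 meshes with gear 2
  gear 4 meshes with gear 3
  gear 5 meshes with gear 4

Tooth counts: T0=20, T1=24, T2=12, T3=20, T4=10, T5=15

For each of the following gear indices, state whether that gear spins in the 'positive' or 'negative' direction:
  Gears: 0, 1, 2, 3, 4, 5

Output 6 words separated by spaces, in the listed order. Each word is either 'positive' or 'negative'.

Gear 0 (driver): negative (depth 0)
  gear 1: meshes with gear 0 -> depth 1 -> positive (opposite of gear 0)
  gear 2: meshes with gear 1 -> depth 2 -> negative (opposite of gear 1)
  gear 3: meshes with gear 2 -> depth 3 -> positive (opposite of gear 2)
  gear 4: meshes with gear 3 -> depth 4 -> negative (opposite of gear 3)
  gear 5: meshes with gear 4 -> depth 5 -> positive (opposite of gear 4)
Queried indices 0, 1, 2, 3, 4, 5 -> negative, positive, negative, positive, negative, positive

Answer: negative positive negative positive negative positive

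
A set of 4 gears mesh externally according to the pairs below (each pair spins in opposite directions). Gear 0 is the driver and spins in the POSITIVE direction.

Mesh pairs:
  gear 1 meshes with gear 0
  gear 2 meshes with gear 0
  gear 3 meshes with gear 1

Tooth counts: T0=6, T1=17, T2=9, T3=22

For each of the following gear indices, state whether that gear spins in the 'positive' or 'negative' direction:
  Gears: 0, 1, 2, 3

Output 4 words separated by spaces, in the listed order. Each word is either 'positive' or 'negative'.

Gear 0 (driver): positive (depth 0)
  gear 1: meshes with gear 0 -> depth 1 -> negative (opposite of gear 0)
  gear 2: meshes with gear 0 -> depth 1 -> negative (opposite of gear 0)
  gear 3: meshes with gear 1 -> depth 2 -> positive (opposite of gear 1)
Queried indices 0, 1, 2, 3 -> positive, negative, negative, positive

Answer: positive negative negative positive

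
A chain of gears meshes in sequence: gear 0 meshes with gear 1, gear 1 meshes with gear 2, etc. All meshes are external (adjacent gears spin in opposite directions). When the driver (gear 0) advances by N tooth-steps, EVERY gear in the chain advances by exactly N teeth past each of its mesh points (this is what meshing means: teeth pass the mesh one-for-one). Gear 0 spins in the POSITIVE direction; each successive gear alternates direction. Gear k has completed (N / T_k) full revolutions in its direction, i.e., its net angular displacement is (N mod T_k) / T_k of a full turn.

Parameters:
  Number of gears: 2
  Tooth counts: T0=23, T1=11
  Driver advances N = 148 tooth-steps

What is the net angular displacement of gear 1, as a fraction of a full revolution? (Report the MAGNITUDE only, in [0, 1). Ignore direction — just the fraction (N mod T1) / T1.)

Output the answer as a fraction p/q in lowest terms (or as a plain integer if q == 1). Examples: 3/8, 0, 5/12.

Chain of 2 gears, tooth counts: [23, 11]
  gear 0: T0=23, direction=positive, advance = 148 mod 23 = 10 teeth = 10/23 turn
  gear 1: T1=11, direction=negative, advance = 148 mod 11 = 5 teeth = 5/11 turn
Gear 1: 148 mod 11 = 5
Fraction = 5 / 11 = 5/11 (gcd(5,11)=1) = 5/11

Answer: 5/11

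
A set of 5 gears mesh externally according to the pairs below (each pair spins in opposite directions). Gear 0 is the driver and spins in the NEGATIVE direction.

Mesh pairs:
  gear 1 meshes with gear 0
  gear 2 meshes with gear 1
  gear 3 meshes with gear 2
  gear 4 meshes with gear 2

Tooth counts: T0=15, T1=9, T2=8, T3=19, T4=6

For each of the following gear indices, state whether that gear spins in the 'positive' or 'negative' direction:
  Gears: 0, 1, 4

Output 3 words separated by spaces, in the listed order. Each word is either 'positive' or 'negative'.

Gear 0 (driver): negative (depth 0)
  gear 1: meshes with gear 0 -> depth 1 -> positive (opposite of gear 0)
  gear 2: meshes with gear 1 -> depth 2 -> negative (opposite of gear 1)
  gear 3: meshes with gear 2 -> depth 3 -> positive (opposite of gear 2)
  gear 4: meshes with gear 2 -> depth 3 -> positive (opposite of gear 2)
Queried indices 0, 1, 4 -> negative, positive, positive

Answer: negative positive positive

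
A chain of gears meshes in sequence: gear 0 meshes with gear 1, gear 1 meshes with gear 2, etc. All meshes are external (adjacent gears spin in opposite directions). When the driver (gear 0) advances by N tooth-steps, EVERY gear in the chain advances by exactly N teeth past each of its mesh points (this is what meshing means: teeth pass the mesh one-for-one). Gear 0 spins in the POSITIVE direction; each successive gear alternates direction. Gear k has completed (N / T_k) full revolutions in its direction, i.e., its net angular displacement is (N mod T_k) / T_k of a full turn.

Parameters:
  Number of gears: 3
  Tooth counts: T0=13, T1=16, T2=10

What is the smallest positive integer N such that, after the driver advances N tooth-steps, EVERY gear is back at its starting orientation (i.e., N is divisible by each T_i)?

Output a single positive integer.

Gear k returns to start when N is a multiple of T_k.
All gears at start simultaneously when N is a common multiple of [13, 16, 10]; the smallest such N is lcm(13, 16, 10).
Start: lcm = T0 = 13
Fold in T1=16: gcd(13, 16) = 1; lcm(13, 16) = 13 * 16 / 1 = 208 / 1 = 208
Fold in T2=10: gcd(208, 10) = 2; lcm(208, 10) = 208 * 10 / 2 = 2080 / 2 = 1040
Full cycle length = 1040

Answer: 1040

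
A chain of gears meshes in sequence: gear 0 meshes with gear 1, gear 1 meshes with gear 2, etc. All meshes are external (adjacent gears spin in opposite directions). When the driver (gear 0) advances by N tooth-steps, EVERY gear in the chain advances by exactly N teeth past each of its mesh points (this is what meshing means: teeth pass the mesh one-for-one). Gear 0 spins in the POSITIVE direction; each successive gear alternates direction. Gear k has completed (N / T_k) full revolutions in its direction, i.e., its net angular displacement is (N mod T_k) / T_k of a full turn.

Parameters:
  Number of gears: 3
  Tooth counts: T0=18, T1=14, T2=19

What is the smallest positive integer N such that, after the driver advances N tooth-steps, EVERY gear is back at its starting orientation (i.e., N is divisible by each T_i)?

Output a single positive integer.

Answer: 2394

Derivation:
Gear k returns to start when N is a multiple of T_k.
All gears at start simultaneously when N is a common multiple of [18, 14, 19]; the smallest such N is lcm(18, 14, 19).
Start: lcm = T0 = 18
Fold in T1=14: gcd(18, 14) = 2; lcm(18, 14) = 18 * 14 / 2 = 252 / 2 = 126
Fold in T2=19: gcd(126, 19) = 1; lcm(126, 19) = 126 * 19 / 1 = 2394 / 1 = 2394
Full cycle length = 2394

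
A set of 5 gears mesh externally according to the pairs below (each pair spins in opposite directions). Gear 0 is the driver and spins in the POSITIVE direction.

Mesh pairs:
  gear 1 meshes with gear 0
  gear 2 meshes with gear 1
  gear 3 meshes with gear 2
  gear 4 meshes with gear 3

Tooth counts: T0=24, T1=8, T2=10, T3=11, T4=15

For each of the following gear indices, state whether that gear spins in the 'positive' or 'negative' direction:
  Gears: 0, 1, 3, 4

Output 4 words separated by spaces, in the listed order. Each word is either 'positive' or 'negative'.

Gear 0 (driver): positive (depth 0)
  gear 1: meshes with gear 0 -> depth 1 -> negative (opposite of gear 0)
  gear 2: meshes with gear 1 -> depth 2 -> positive (opposite of gear 1)
  gear 3: meshes with gear 2 -> depth 3 -> negative (opposite of gear 2)
  gear 4: meshes with gear 3 -> depth 4 -> positive (opposite of gear 3)
Queried indices 0, 1, 3, 4 -> positive, negative, negative, positive

Answer: positive negative negative positive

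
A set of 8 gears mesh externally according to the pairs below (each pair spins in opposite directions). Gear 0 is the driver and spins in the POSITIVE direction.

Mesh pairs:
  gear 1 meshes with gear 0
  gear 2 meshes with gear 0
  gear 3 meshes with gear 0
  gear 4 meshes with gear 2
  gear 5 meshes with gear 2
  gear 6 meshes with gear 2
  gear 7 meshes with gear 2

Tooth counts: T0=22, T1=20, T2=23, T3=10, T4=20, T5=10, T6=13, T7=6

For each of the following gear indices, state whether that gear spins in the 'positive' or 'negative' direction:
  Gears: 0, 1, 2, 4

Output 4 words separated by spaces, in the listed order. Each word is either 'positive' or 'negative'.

Gear 0 (driver): positive (depth 0)
  gear 1: meshes with gear 0 -> depth 1 -> negative (opposite of gear 0)
  gear 2: meshes with gear 0 -> depth 1 -> negative (opposite of gear 0)
  gear 3: meshes with gear 0 -> depth 1 -> negative (opposite of gear 0)
  gear 4: meshes with gear 2 -> depth 2 -> positive (opposite of gear 2)
  gear 5: meshes with gear 2 -> depth 2 -> positive (opposite of gear 2)
  gear 6: meshes with gear 2 -> depth 2 -> positive (opposite of gear 2)
  gear 7: meshes with gear 2 -> depth 2 -> positive (opposite of gear 2)
Queried indices 0, 1, 2, 4 -> positive, negative, negative, positive

Answer: positive negative negative positive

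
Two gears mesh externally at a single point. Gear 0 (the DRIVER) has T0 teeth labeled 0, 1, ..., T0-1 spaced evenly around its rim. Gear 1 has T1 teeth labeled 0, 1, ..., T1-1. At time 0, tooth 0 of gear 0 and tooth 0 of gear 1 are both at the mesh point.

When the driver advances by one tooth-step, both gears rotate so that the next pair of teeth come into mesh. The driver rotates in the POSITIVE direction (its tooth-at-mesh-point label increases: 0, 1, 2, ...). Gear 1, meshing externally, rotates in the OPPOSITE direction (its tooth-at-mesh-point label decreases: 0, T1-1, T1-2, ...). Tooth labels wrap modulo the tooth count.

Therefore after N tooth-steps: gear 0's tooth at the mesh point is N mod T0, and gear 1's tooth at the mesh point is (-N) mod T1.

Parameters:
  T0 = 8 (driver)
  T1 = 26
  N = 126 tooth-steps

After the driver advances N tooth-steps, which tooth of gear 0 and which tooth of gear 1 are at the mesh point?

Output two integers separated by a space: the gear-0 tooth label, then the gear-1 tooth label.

Answer: 6 4

Derivation:
Gear 0 (driver, T0=8): tooth at mesh = N mod T0
  126 = 15 * 8 + 6, so 126 mod 8 = 6
  gear 0 tooth = 6
Gear 1 (driven, T1=26): tooth at mesh = (-N) mod T1
  126 = 4 * 26 + 22, so 126 mod 26 = 22
  (-126) mod 26 = (-22) mod 26 = 26 - 22 = 4
Mesh after 126 steps: gear-0 tooth 6 meets gear-1 tooth 4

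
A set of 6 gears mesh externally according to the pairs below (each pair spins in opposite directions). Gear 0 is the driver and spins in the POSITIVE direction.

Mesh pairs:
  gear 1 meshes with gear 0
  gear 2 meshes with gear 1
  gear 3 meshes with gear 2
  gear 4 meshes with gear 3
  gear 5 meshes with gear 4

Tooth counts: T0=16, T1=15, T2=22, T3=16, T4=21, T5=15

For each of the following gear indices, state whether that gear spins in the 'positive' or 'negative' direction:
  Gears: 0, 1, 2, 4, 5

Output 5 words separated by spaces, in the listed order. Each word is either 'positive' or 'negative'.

Answer: positive negative positive positive negative

Derivation:
Gear 0 (driver): positive (depth 0)
  gear 1: meshes with gear 0 -> depth 1 -> negative (opposite of gear 0)
  gear 2: meshes with gear 1 -> depth 2 -> positive (opposite of gear 1)
  gear 3: meshes with gear 2 -> depth 3 -> negative (opposite of gear 2)
  gear 4: meshes with gear 3 -> depth 4 -> positive (opposite of gear 3)
  gear 5: meshes with gear 4 -> depth 5 -> negative (opposite of gear 4)
Queried indices 0, 1, 2, 4, 5 -> positive, negative, positive, positive, negative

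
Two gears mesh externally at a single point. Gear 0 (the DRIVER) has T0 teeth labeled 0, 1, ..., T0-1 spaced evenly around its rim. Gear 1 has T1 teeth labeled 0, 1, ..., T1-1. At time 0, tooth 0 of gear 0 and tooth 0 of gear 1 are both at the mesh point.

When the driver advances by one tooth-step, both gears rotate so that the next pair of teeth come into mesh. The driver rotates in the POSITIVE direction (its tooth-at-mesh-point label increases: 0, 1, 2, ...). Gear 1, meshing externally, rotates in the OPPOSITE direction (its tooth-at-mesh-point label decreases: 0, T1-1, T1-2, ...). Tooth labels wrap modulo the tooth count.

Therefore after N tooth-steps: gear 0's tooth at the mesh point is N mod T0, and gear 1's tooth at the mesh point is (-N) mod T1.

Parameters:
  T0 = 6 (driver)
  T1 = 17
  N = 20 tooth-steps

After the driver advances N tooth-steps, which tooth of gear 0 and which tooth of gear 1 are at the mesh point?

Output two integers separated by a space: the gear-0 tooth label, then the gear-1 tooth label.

Gear 0 (driver, T0=6): tooth at mesh = N mod T0
  20 = 3 * 6 + 2, so 20 mod 6 = 2
  gear 0 tooth = 2
Gear 1 (driven, T1=17): tooth at mesh = (-N) mod T1
  20 = 1 * 17 + 3, so 20 mod 17 = 3
  (-20) mod 17 = (-3) mod 17 = 17 - 3 = 14
Mesh after 20 steps: gear-0 tooth 2 meets gear-1 tooth 14

Answer: 2 14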